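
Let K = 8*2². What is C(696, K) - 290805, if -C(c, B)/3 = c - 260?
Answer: -292113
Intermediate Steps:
K = 32 (K = 8*4 = 32)
C(c, B) = 780 - 3*c (C(c, B) = -3*(c - 260) = -3*(-260 + c) = 780 - 3*c)
C(696, K) - 290805 = (780 - 3*696) - 290805 = (780 - 2088) - 290805 = -1308 - 290805 = -292113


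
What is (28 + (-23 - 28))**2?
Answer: 529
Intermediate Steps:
(28 + (-23 - 28))**2 = (28 - 51)**2 = (-23)**2 = 529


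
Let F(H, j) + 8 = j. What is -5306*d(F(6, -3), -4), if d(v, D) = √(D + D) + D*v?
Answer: -233464 - 10612*I*√2 ≈ -2.3346e+5 - 15008.0*I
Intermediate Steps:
F(H, j) = -8 + j
d(v, D) = D*v + √2*√D (d(v, D) = √(2*D) + D*v = √2*√D + D*v = D*v + √2*√D)
-5306*d(F(6, -3), -4) = -5306*(-4*(-8 - 3) + √2*√(-4)) = -5306*(-4*(-11) + √2*(2*I)) = -5306*(44 + 2*I*√2) = -233464 - 10612*I*√2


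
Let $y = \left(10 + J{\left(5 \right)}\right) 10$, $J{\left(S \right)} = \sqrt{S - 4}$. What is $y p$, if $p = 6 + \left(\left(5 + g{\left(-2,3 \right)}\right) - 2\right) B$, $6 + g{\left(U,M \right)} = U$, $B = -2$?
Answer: $1760$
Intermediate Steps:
$g{\left(U,M \right)} = -6 + U$
$J{\left(S \right)} = \sqrt{-4 + S}$
$y = 110$ ($y = \left(10 + \sqrt{-4 + 5}\right) 10 = \left(10 + \sqrt{1}\right) 10 = \left(10 + 1\right) 10 = 11 \cdot 10 = 110$)
$p = 16$ ($p = 6 + \left(\left(5 - 8\right) - 2\right) \left(-2\right) = 6 + \left(-3 - 2\right) \left(-2\right) = 6 - -10 = 6 + 10 = 16$)
$y p = 110 \cdot 16 = 1760$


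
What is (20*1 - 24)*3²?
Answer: -36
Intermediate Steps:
(20*1 - 24)*3² = (20 - 24)*9 = -4*9 = -36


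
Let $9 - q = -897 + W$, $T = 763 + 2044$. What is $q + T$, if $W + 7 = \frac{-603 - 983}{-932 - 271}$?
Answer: $\frac{4473574}{1203} \approx 3718.7$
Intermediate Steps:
$W = - \frac{6835}{1203}$ ($W = -7 + \frac{-603 - 983}{-932 - 271} = -7 - \frac{1586}{-1203} = -7 - - \frac{1586}{1203} = -7 + \frac{1586}{1203} = - \frac{6835}{1203} \approx -5.6816$)
$T = 2807$
$q = \frac{1096753}{1203}$ ($q = 9 - \left(-897 - \frac{6835}{1203}\right) = 9 - - \frac{1085926}{1203} = 9 + \frac{1085926}{1203} = \frac{1096753}{1203} \approx 911.68$)
$q + T = \frac{1096753}{1203} + 2807 = \frac{4473574}{1203}$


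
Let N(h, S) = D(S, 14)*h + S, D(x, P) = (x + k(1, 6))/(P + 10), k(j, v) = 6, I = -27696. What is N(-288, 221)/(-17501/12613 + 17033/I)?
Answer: 874372108944/699544925 ≈ 1249.9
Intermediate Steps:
D(x, P) = (6 + x)/(10 + P) (D(x, P) = (x + 6)/(P + 10) = (6 + x)/(10 + P))
N(h, S) = S + h*(¼ + S/24) (N(h, S) = ((6 + S)/(10 + 14))*h + S = ((6 + S)/24)*h + S = (¼ + S/24)*h + S = h*(¼ + S/24) + S = S + h*(¼ + S/24))
N(-288, 221)/(-17501/12613 + 17033/I) = (221 + (1/24)*(-288)*(6 + 221))/(-17501/12613 + 17033/(-27696)) = (221 + (1/24)*(-288)*227)/(-17501*1/12613 + 17033*(-1/27696)) = (221 - 2724)/(-17501/12613 - 17033/27696) = -2503/(-699544925/349329648) = -2503*(-349329648/699544925) = 874372108944/699544925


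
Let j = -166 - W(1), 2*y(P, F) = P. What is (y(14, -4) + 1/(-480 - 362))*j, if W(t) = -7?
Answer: -936987/842 ≈ -1112.8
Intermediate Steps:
y(P, F) = P/2
j = -159 (j = -166 - 1*(-7) = -166 + 7 = -159)
(y(14, -4) + 1/(-480 - 362))*j = ((1/2)*14 + 1/(-480 - 362))*(-159) = (7 + 1/(-842))*(-159) = (7 - 1/842)*(-159) = (5893/842)*(-159) = -936987/842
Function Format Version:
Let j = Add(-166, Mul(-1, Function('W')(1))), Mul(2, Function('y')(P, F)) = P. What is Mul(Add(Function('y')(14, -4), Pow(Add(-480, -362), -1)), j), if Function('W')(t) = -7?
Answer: Rational(-936987, 842) ≈ -1112.8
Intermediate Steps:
Function('y')(P, F) = Mul(Rational(1, 2), P)
j = -159 (j = Add(-166, Mul(-1, -7)) = Add(-166, 7) = -159)
Mul(Add(Function('y')(14, -4), Pow(Add(-480, -362), -1)), j) = Mul(Add(Mul(Rational(1, 2), 14), Pow(Add(-480, -362), -1)), -159) = Mul(Add(7, Pow(-842, -1)), -159) = Mul(Add(7, Rational(-1, 842)), -159) = Mul(Rational(5893, 842), -159) = Rational(-936987, 842)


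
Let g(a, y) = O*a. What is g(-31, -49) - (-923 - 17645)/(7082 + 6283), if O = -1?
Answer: 39353/1215 ≈ 32.389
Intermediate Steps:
g(a, y) = -a
g(-31, -49) - (-923 - 17645)/(7082 + 6283) = -1*(-31) - (-923 - 17645)/(7082 + 6283) = 31 - (-18568)/13365 = 31 - 1*(-1688/1215) = 31 + 1688/1215 = 39353/1215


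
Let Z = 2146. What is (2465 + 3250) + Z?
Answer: 7861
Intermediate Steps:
(2465 + 3250) + Z = (2465 + 3250) + 2146 = 5715 + 2146 = 7861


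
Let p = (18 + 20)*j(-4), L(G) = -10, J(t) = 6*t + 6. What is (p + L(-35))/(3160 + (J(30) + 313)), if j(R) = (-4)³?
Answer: -2442/3659 ≈ -0.66740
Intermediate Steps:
J(t) = 6 + 6*t
j(R) = -64
p = -2432 (p = (18 + 20)*(-64) = 38*(-64) = -2432)
(p + L(-35))/(3160 + (J(30) + 313)) = (-2432 - 10)/(3160 + ((6 + 6*30) + 313)) = -2442/(3160 + ((6 + 180) + 313)) = -2442/(3160 + (186 + 313)) = -2442/(3160 + 499) = -2442/3659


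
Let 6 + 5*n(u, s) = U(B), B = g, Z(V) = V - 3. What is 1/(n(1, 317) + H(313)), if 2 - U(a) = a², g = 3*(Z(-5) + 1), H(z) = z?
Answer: 1/224 ≈ 0.0044643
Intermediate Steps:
Z(V) = -3 + V
g = -21 (g = 3*((-3 - 5) + 1) = 3*(-8 + 1) = 3*(-7) = -21)
B = -21
U(a) = 2 - a²
n(u, s) = -89 (n(u, s) = -6/5 + (2 - 1*(-21)²)/5 = -6/5 + (2 - 1*441)/5 = -6/5 + (2 - 441)/5 = -6/5 + (⅕)*(-439) = -6/5 - 439/5 = -89)
1/(n(1, 317) + H(313)) = 1/(-89 + 313) = 1/224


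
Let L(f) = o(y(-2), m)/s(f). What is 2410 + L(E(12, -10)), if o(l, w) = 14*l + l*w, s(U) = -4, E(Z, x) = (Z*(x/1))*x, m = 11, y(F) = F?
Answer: 4845/2 ≈ 2422.5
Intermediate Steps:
E(Z, x) = Z*x**2 (E(Z, x) = (Z*(x*1))*x = (Z*x)*x = Z*x**2)
L(f) = 25/2 (L(f) = -2*(14 + 11)/(-4) = -2*25*(-1/4) = -50*(-1/4) = 25/2)
2410 + L(E(12, -10)) = 2410 + 25/2 = 4845/2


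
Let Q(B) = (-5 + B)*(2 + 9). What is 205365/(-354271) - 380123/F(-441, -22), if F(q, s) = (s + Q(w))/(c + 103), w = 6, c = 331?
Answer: 58445282755507/3896981 ≈ 1.4998e+7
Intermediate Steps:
Q(B) = -55 + 11*B (Q(B) = (-5 + B)*11 = -55 + 11*B)
F(q, s) = 11/434 + s/434 (F(q, s) = (s + (-55 + 11*6))/(331 + 103) = (s + (-55 + 66))/434 = (s + 11)*(1/434) = (11 + s)*(1/434) = 11/434 + s/434)
205365/(-354271) - 380123/F(-441, -22) = 205365/(-354271) - 380123/(11/434 + (1/434)*(-22)) = 205365*(-1/354271) - 380123/(11/434 - 11/217) = -205365/354271 - 380123/(-11/434) = -205365/354271 - 380123*(-434/11) = -205365/354271 + 164973382/11 = 58445282755507/3896981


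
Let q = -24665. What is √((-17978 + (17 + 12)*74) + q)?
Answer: I*√40497 ≈ 201.24*I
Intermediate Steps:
√((-17978 + (17 + 12)*74) + q) = √((-17978 + (17 + 12)*74) - 24665) = √((-17978 + 29*74) - 24665) = √((-17978 + 2146) - 24665) = √(-15832 - 24665) = √(-40497) = I*√40497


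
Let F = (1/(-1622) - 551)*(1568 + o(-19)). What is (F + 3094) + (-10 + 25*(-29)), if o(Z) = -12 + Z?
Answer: -1369825953/1622 ≈ -8.4453e+5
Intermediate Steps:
F = -1373652251/1622 (F = (1/(-1622) - 551)*(1568 + (-12 - 19)) = (-1/1622 - 551)*(1568 - 31) = -893723/1622*1537 = -1373652251/1622 ≈ -8.4689e+5)
(F + 3094) + (-10 + 25*(-29)) = (-1373652251/1622 + 3094) + (-10 + 25*(-29)) = -1368633783/1622 + (-10 - 725) = -1368633783/1622 - 735 = -1369825953/1622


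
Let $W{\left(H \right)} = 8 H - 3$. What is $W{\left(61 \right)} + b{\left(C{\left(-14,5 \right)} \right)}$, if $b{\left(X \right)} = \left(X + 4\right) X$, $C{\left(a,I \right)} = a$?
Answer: $625$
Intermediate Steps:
$W{\left(H \right)} = -3 + 8 H$
$b{\left(X \right)} = X \left(4 + X\right)$ ($b{\left(X \right)} = \left(4 + X\right) X = X \left(4 + X\right)$)
$W{\left(61 \right)} + b{\left(C{\left(-14,5 \right)} \right)} = \left(-3 + 8 \cdot 61\right) - 14 \left(4 - 14\right) = \left(-3 + 488\right) - -140 = 485 + 140 = 625$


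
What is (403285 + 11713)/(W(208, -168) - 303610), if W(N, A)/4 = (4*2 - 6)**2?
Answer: -207499/151797 ≈ -1.3670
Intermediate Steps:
W(N, A) = 16 (W(N, A) = 4*(4*2 - 6)**2 = 4*(8 - 6)**2 = 4*2**2 = 4*4 = 16)
(403285 + 11713)/(W(208, -168) - 303610) = (403285 + 11713)/(16 - 303610) = 414998/(-303594) = 414998*(-1/303594) = -207499/151797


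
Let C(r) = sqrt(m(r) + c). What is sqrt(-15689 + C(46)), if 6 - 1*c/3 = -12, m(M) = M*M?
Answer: sqrt(-15689 + sqrt(2170)) ≈ 125.07*I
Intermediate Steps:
m(M) = M**2
c = 54 (c = 18 - 3*(-12) = 18 + 36 = 54)
C(r) = sqrt(54 + r**2) (C(r) = sqrt(r**2 + 54) = sqrt(54 + r**2))
sqrt(-15689 + C(46)) = sqrt(-15689 + sqrt(54 + 46**2)) = sqrt(-15689 + sqrt(54 + 2116)) = sqrt(-15689 + sqrt(2170))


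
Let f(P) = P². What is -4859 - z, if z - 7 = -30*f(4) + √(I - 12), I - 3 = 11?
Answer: -4386 - √2 ≈ -4387.4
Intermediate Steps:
I = 14 (I = 3 + 11 = 14)
z = -473 + √2 (z = 7 + (-30*4² + √(14 - 12)) = 7 + (-30*16 + √2) = 7 + (-480 + √2) = -473 + √2 ≈ -471.59)
-4859 - z = -4859 - (-473 + √2) = -4859 + (473 - √2) = -4386 - √2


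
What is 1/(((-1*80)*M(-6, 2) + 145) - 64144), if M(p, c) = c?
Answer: -1/64159 ≈ -1.5586e-5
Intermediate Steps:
1/(((-1*80)*M(-6, 2) + 145) - 64144) = 1/((-1*80*2 + 145) - 64144) = 1/((-80*2 + 145) - 64144) = 1/((-160 + 145) - 64144) = 1/(-15 - 64144) = 1/(-64159) = -1/64159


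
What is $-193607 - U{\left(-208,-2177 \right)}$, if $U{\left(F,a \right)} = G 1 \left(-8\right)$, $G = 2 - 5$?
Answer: $-193631$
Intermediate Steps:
$G = -3$ ($G = 2 - 5 = -3$)
$U{\left(F,a \right)} = 24$ ($U{\left(F,a \right)} = \left(-3\right) 1 \left(-8\right) = \left(-3\right) \left(-8\right) = 24$)
$-193607 - U{\left(-208,-2177 \right)} = -193607 - 24 = -193631$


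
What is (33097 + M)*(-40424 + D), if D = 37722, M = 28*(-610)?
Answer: -43277934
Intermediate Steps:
M = -17080
(33097 + M)*(-40424 + D) = (33097 - 17080)*(-40424 + 37722) = 16017*(-2702) = -43277934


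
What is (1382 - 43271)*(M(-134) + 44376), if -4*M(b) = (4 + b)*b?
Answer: -1676439669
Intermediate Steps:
M(b) = -b*(4 + b)/4 (M(b) = -(4 + b)*b/4 = -b*(4 + b)/4)
(1382 - 43271)*(M(-134) + 44376) = (1382 - 43271)*(-1/4*(-134)*(4 - 134) + 44376) = -41889*(-1/4*(-134)*(-130) + 44376) = -41889*(-4355 + 44376) = -41889*40021 = -1676439669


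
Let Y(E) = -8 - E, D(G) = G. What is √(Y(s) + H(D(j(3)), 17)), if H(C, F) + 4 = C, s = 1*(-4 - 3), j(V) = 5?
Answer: 0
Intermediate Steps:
s = -7 (s = 1*(-7) = -7)
H(C, F) = -4 + C
√(Y(s) + H(D(j(3)), 17)) = √((-8 - 1*(-7)) + (-4 + 5)) = √((-8 + 7) + 1) = √(-1 + 1) = √0 = 0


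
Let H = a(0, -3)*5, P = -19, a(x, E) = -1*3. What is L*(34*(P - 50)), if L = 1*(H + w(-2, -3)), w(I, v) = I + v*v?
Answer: 18768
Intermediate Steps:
a(x, E) = -3
H = -15 (H = -3*5 = -15)
w(I, v) = I + v²
L = -8 (L = 1*(-15 + (-2 + (-3)²)) = 1*(-15 + (-2 + 9)) = 1*(-15 + 7) = 1*(-8) = -8)
L*(34*(P - 50)) = -272*(-19 - 50) = -272*(-69) = -8*(-2346) = 18768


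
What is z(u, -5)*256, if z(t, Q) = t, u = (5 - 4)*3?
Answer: 768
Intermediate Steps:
u = 3 (u = 1*3 = 3)
z(u, -5)*256 = 3*256 = 768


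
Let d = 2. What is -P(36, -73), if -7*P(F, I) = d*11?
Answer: 22/7 ≈ 3.1429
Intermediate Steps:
P(F, I) = -22/7 (P(F, I) = -2*11/7 = -⅐*22 = -22/7)
-P(36, -73) = -1*(-22/7) = 22/7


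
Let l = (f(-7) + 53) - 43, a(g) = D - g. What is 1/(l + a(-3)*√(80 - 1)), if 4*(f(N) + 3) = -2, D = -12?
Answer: -26/25427 - 36*√79/25427 ≈ -0.013607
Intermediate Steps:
f(N) = -7/2 (f(N) = -3 + (¼)*(-2) = -3 - ½ = -7/2)
a(g) = -12 - g
l = 13/2 (l = (-7/2 + 53) - 43 = 99/2 - 43 = 13/2 ≈ 6.5000)
1/(l + a(-3)*√(80 - 1)) = 1/(13/2 + (-12 - 1*(-3))*√(80 - 1)) = 1/(13/2 + (-12 + 3)*√79) = 1/(13/2 - 9*√79)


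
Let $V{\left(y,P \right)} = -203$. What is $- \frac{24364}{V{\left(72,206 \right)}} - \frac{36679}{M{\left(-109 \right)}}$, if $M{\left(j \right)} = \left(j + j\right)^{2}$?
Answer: $\frac{1150428899}{9647372} \approx 119.25$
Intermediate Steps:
$M{\left(j \right)} = 4 j^{2}$ ($M{\left(j \right)} = \left(2 j\right)^{2} = 4 j^{2}$)
$- \frac{24364}{V{\left(72,206 \right)}} - \frac{36679}{M{\left(-109 \right)}} = - \frac{24364}{-203} - \frac{36679}{4 \left(-109\right)^{2}} = \left(-24364\right) \left(- \frac{1}{203}\right) - \frac{36679}{4 \cdot 11881} = \frac{24364}{203} - \frac{36679}{47524} = \frac{1150428899}{9647372}$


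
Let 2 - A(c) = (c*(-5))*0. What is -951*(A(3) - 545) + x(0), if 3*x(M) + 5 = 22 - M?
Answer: 1549196/3 ≈ 5.1640e+5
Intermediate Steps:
x(M) = 17/3 - M/3 (x(M) = -5/3 + (22 - M)/3 = -5/3 + (22/3 - M/3) = 17/3 - M/3)
A(c) = 2 (A(c) = 2 - c*(-5)*0 = 2 - (-5*c)*0 = 2 - 1*0 = 2 + 0 = 2)
-951*(A(3) - 545) + x(0) = -951*(2 - 545) + (17/3 - ⅓*0) = -951*(-543) + (17/3 + 0) = 516393 + 17/3 = 1549196/3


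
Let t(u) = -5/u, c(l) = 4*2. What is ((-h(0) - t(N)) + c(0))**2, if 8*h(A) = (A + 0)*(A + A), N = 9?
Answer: 5929/81 ≈ 73.198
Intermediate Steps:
c(l) = 8
h(A) = A**2/4 (h(A) = ((A + 0)*(A + A))/8 = (A*(2*A))/8 = (2*A**2)/8 = A**2/4)
((-h(0) - t(N)) + c(0))**2 = ((-0**2/4 - (-5)/9) + 8)**2 = ((-0/4 - (-5)/9) + 8)**2 = ((-1*0 - 1*(-5/9)) + 8)**2 = ((0 + 5/9) + 8)**2 = (5/9 + 8)**2 = (77/9)**2 = 5929/81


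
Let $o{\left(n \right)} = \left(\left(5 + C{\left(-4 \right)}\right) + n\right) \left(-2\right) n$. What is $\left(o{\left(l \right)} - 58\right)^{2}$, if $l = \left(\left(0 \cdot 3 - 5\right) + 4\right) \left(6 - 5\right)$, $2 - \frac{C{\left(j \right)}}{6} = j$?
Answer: $484$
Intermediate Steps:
$C{\left(j \right)} = 12 - 6 j$
$l = -1$ ($l = \left(\left(0 - 5\right) + 4\right) 1 = \left(-5 + 4\right) 1 = \left(-1\right) 1 = -1$)
$o{\left(n \right)} = n \left(-82 - 2 n\right)$ ($o{\left(n \right)} = \left(\left(5 + \left(12 - -24\right)\right) + n\right) \left(-2\right) n = \left(\left(5 + \left(12 + 24\right)\right) + n\right) \left(-2\right) n = \left(\left(5 + 36\right) + n\right) \left(-2\right) n = \left(41 + n\right) \left(-2\right) n = \left(-82 - 2 n\right) n = n \left(-82 - 2 n\right)$)
$\left(o{\left(l \right)} - 58\right)^{2} = \left(\left(-2\right) \left(-1\right) \left(41 - 1\right) - 58\right)^{2} = \left(\left(-2\right) \left(-1\right) 40 - 58\right)^{2} = \left(80 - 58\right)^{2} = 22^{2} = 484$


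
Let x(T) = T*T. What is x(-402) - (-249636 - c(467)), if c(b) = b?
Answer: 411707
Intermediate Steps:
x(T) = T**2
x(-402) - (-249636 - c(467)) = (-402)**2 - (-249636 - 1*467) = 161604 - (-249636 - 467) = 161604 - 1*(-250103) = 161604 + 250103 = 411707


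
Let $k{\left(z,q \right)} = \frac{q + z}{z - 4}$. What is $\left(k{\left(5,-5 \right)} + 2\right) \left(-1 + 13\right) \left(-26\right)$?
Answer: $-624$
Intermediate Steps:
$k{\left(z,q \right)} = \frac{q + z}{-4 + z}$
$\left(k{\left(5,-5 \right)} + 2\right) \left(-1 + 13\right) \left(-26\right) = \left(\frac{-5 + 5}{-4 + 5} + 2\right) \left(-1 + 13\right) \left(-26\right) = \left(1^{-1} \cdot 0 + 2\right) 12 \left(-26\right) = \left(1 \cdot 0 + 2\right) 12 \left(-26\right) = \left(0 + 2\right) 12 \left(-26\right) = 2 \cdot 12 \left(-26\right) = 24 \left(-26\right) = -624$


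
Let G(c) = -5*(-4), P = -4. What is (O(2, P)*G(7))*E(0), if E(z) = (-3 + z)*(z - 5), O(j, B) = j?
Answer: 600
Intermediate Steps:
E(z) = (-5 + z)*(-3 + z) (E(z) = (-3 + z)*(-5 + z) = (-5 + z)*(-3 + z))
G(c) = 20
(O(2, P)*G(7))*E(0) = (2*20)*(15 + 0² - 8*0) = 40*(15 + 0 + 0) = 40*15 = 600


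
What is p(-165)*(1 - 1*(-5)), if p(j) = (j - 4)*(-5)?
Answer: 5070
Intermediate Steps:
p(j) = 20 - 5*j (p(j) = (-4 + j)*(-5) = 20 - 5*j)
p(-165)*(1 - 1*(-5)) = (20 - 5*(-165))*(1 - 1*(-5)) = (20 + 825)*(1 + 5) = 845*6 = 5070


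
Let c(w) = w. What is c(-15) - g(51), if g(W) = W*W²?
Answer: -132666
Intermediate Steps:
g(W) = W³
c(-15) - g(51) = -15 - 1*51³ = -15 - 1*132651 = -15 - 132651 = -132666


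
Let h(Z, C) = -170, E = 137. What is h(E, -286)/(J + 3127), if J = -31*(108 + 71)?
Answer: 85/1211 ≈ 0.070190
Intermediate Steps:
J = -5549 (J = -31*179 = -5549)
h(E, -286)/(J + 3127) = -170/(-5549 + 3127) = -170/(-2422) = -170*(-1/2422) = 85/1211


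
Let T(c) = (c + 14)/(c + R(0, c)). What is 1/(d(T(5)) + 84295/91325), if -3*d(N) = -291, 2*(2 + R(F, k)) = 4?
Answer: 18265/1788564 ≈ 0.010212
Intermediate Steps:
R(F, k) = 0 (R(F, k) = -2 + (½)*4 = -2 + 2 = 0)
T(c) = (14 + c)/c (T(c) = (c + 14)/(c + 0) = (14 + c)/c)
d(N) = 97 (d(N) = -⅓*(-291) = 97)
1/(d(T(5)) + 84295/91325) = 1/(97 + 84295/91325) = 1/(97 + 84295*(1/91325)) = 1/(97 + 16859/18265) = 1/(1788564/18265) = 18265/1788564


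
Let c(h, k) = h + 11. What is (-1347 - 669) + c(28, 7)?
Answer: -1977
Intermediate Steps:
c(h, k) = 11 + h
(-1347 - 669) + c(28, 7) = (-1347 - 669) + (11 + 28) = -2016 + 39 = -1977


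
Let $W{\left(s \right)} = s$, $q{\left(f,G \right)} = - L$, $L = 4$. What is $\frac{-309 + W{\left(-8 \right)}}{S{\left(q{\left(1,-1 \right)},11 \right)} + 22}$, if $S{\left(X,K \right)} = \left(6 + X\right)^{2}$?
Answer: $- \frac{317}{26} \approx -12.192$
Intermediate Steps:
$q{\left(f,G \right)} = -4$ ($q{\left(f,G \right)} = \left(-1\right) 4 = -4$)
$\frac{-309 + W{\left(-8 \right)}}{S{\left(q{\left(1,-1 \right)},11 \right)} + 22} = \frac{-309 - 8}{\left(6 - 4\right)^{2} + 22} = - \frac{317}{2^{2} + 22} = - \frac{317}{4 + 22} = - \frac{317}{26}$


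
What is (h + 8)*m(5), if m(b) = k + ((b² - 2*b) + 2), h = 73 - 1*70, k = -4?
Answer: 143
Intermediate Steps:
h = 3 (h = 73 - 70 = 3)
m(b) = -2 + b² - 2*b (m(b) = -4 + ((b² - 2*b) + 2) = -4 + (2 + b² - 2*b) = -2 + b² - 2*b)
(h + 8)*m(5) = (3 + 8)*(-2 + 5² - 2*5) = 11*(-2 + 25 - 10) = 11*13 = 143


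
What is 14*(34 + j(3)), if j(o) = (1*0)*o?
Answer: 476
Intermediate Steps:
j(o) = 0 (j(o) = 0*o = 0)
14*(34 + j(3)) = 14*(34 + 0) = 14*34 = 476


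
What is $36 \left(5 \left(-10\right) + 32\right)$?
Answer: $-648$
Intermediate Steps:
$36 \left(5 \left(-10\right) + 32\right) = 36 \left(-50 + 32\right) = 36 \left(-18\right) = -648$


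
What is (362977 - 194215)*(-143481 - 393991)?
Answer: -90704849664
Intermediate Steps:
(362977 - 194215)*(-143481 - 393991) = 168762*(-537472) = -90704849664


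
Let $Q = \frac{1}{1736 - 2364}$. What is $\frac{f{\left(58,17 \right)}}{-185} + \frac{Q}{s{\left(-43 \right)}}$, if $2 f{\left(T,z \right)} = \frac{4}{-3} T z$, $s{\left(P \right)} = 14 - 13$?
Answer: $\frac{1237861}{348540} \approx 3.5516$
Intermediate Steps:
$s{\left(P \right)} = 1$
$f{\left(T,z \right)} = - \frac{2 T z}{3}$ ($f{\left(T,z \right)} = \frac{\frac{4}{-3} T z}{2} = \frac{4 \left(- \frac{1}{3}\right) T z}{2} = \frac{- \frac{4 T}{3} z}{2} = \frac{\left(- \frac{4}{3}\right) T z}{2} = - \frac{2 T z}{3}$)
$Q = - \frac{1}{628}$ ($Q = \frac{1}{-628} = - \frac{1}{628} \approx -0.0015924$)
$\frac{f{\left(58,17 \right)}}{-185} + \frac{Q}{s{\left(-43 \right)}} = \frac{\left(- \frac{2}{3}\right) 58 \cdot 17}{-185} - \frac{1}{628 \cdot 1} = \left(- \frac{1972}{3}\right) \left(- \frac{1}{185}\right) - \frac{1}{628} = \frac{1972}{555} - \frac{1}{628} = \frac{1237861}{348540}$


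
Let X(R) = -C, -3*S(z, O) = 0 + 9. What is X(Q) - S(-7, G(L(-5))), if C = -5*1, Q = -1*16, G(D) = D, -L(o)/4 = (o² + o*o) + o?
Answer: 8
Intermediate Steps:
L(o) = -8*o² - 4*o (L(o) = -4*((o² + o*o) + o) = -4*((o² + o²) + o) = -4*(2*o² + o) = -4*(o + 2*o²) = -8*o² - 4*o)
Q = -16
C = -5
S(z, O) = -3 (S(z, O) = -(0 + 9)/3 = -⅓*9 = -3)
X(R) = 5 (X(R) = -1*(-5) = 5)
X(Q) - S(-7, G(L(-5))) = 5 - 1*(-3) = 5 + 3 = 8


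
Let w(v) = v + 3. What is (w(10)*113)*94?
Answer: 138086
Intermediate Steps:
w(v) = 3 + v
(w(10)*113)*94 = ((3 + 10)*113)*94 = (13*113)*94 = 1469*94 = 138086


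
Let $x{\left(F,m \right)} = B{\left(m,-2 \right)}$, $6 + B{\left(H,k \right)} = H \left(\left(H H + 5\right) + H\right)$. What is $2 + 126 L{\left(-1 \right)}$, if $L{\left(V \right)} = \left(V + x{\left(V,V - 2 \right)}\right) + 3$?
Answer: $-4660$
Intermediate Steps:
$B{\left(H,k \right)} = -6 + H \left(5 + H + H^{2}\right)$ ($B{\left(H,k \right)} = -6 + H \left(\left(H H + 5\right) + H\right) = -6 + H \left(\left(H^{2} + 5\right) + H\right) = -6 + H \left(\left(5 + H^{2}\right) + H\right) = -6 + H \left(5 + H + H^{2}\right)$)
$x{\left(F,m \right)} = -6 + m^{2} + m^{3} + 5 m$
$L{\left(V \right)} = -13 + \left(-2 + V\right)^{2} + \left(-2 + V\right)^{3} + 6 V$ ($L{\left(V \right)} = \left(V + \left(-6 + \left(V - 2\right)^{2} + \left(V - 2\right)^{3} + 5 \left(V - 2\right)\right)\right) + 3 = \left(V + \left(-6 + \left(-2 + V\right)^{2} + \left(-2 + V\right)^{3} + 5 \left(-2 + V\right)\right)\right) + 3 = \left(V + \left(-6 + \left(-2 + V\right)^{2} + \left(-2 + V\right)^{3} + \left(-10 + 5 V\right)\right)\right) + 3 = \left(V + \left(-16 + \left(-2 + V\right)^{2} + \left(-2 + V\right)^{3} + 5 V\right)\right) + 3 = \left(-16 + \left(-2 + V\right)^{2} + \left(-2 + V\right)^{3} + 6 V\right) + 3 = -13 + \left(-2 + V\right)^{2} + \left(-2 + V\right)^{3} + 6 V$)
$2 + 126 L{\left(-1 \right)} = 2 + 126 \left(-17 + \left(-1\right)^{3} - 5 \left(-1\right)^{2} + 14 \left(-1\right)\right) = 2 + 126 \left(-17 - 1 - 5 - 14\right) = 2 + 126 \left(-37\right) = 2 - 4662 = -4660$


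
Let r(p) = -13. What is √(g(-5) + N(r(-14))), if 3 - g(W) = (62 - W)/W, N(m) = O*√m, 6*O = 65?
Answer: √(14760 + 9750*I*√13)/30 ≈ 5.4205 + 3.603*I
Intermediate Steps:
O = 65/6 (O = (⅙)*65 = 65/6 ≈ 10.833)
N(m) = 65*√m/6
g(W) = 3 - (62 - W)/W
√(g(-5) + N(r(-14))) = √((4 - 62/(-5)) + 65*√(-13)/6) = √((4 - 62*(-⅕)) + 65*(I*√13)/6) = √((4 + 62/5) + 65*I*√13/6) = √(82/5 + 65*I*√13/6)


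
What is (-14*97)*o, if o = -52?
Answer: 70616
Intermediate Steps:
(-14*97)*o = -14*97*(-52) = -1358*(-52) = 70616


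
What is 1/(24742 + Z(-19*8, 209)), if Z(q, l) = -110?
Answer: 1/24632 ≈ 4.0598e-5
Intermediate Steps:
1/(24742 + Z(-19*8, 209)) = 1/(24742 - 110) = 1/24632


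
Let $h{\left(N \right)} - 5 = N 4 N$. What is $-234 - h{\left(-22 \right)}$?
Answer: $-2175$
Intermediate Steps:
$h{\left(N \right)} = 5 + 4 N^{2}$ ($h{\left(N \right)} = 5 + N 4 N = 5 + 4 N N = 5 + 4 N^{2}$)
$-234 - h{\left(-22 \right)} = -234 - \left(5 + 4 \left(-22\right)^{2}\right) = -234 - \left(5 + 4 \cdot 484\right) = -234 - \left(5 + 1936\right) = -234 - 1941 = -2175$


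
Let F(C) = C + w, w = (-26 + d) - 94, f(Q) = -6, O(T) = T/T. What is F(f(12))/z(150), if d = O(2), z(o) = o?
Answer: -5/6 ≈ -0.83333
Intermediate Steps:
O(T) = 1
d = 1
w = -119 (w = (-26 + 1) - 94 = -25 - 94 = -119)
F(C) = -119 + C (F(C) = C - 119 = -119 + C)
F(f(12))/z(150) = (-119 - 6)/150 = -125*1/150 = -5/6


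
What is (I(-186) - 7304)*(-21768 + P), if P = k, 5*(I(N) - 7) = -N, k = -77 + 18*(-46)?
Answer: 823007227/5 ≈ 1.6460e+8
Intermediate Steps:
k = -905 (k = -77 - 828 = -905)
I(N) = 7 - N/5 (I(N) = 7 + (-N)/5 = 7 - N/5)
P = -905
(I(-186) - 7304)*(-21768 + P) = ((7 - ⅕*(-186)) - 7304)*(-21768 - 905) = ((7 + 186/5) - 7304)*(-22673) = (221/5 - 7304)*(-22673) = -36299/5*(-22673) = 823007227/5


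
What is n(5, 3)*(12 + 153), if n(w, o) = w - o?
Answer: 330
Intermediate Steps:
n(5, 3)*(12 + 153) = (5 - 1*3)*(12 + 153) = (5 - 3)*165 = 2*165 = 330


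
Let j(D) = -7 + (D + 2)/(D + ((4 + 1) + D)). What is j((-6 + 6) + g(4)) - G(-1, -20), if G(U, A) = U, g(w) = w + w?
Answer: -116/21 ≈ -5.5238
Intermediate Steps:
g(w) = 2*w
j(D) = -7 + (2 + D)/(5 + 2*D) (j(D) = -7 + (2 + D)/(D + (5 + D)) = -7 + (2 + D)/(5 + 2*D))
j((-6 + 6) + g(4)) - G(-1, -20) = (-33 - 13*((-6 + 6) + 2*4))/(5 + 2*((-6 + 6) + 2*4)) - 1*(-1) = (-33 - 13*(0 + 8))/(5 + 2*(0 + 8)) + 1 = (-33 - 13*8)/(5 + 2*8) + 1 = (-33 - 104)/(5 + 16) + 1 = -137/21 + 1 = -116/21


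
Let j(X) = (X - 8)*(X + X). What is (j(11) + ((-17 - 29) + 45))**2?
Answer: 4225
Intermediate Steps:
j(X) = 2*X*(-8 + X) (j(X) = (-8 + X)*(2*X) = 2*X*(-8 + X))
(j(11) + ((-17 - 29) + 45))**2 = (2*11*(-8 + 11) + ((-17 - 29) + 45))**2 = (2*11*3 + (-46 + 45))**2 = (66 - 1)**2 = 65**2 = 4225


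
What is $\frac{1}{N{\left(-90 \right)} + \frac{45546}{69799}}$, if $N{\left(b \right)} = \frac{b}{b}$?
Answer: $\frac{69799}{115345} \approx 0.60513$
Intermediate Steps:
$N{\left(b \right)} = 1$
$\frac{1}{N{\left(-90 \right)} + \frac{45546}{69799}} = \frac{1}{1 + \frac{45546}{69799}} = \frac{1}{\frac{115345}{69799}} = \frac{69799}{115345}$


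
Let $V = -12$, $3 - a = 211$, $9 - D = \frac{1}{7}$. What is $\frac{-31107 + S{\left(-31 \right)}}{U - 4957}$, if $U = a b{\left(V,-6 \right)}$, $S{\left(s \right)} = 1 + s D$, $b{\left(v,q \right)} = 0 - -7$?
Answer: $\frac{219664}{44891} \approx 4.8933$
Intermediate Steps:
$D = \frac{62}{7}$ ($D = 9 - \frac{1}{7} = \frac{62}{7} \approx 8.8571$)
$a = -208$ ($a = 3 - 211 = -208$)
$b{\left(v,q \right)} = 7$ ($b{\left(v,q \right)} = 0 + 7 = 7$)
$S{\left(s \right)} = 1 + \frac{62 s}{7}$ ($S{\left(s \right)} = 1 + s \frac{62}{7} = 1 + \frac{62 s}{7}$)
$U = -1456$ ($U = \left(-208\right) 7 = -1456$)
$\frac{-31107 + S{\left(-31 \right)}}{U - 4957} = \frac{-31107 + \left(1 + \frac{62}{7} \left(-31\right)\right)}{-1456 - 4957} = \frac{-31107 + \left(1 - \frac{1922}{7}\right)}{-6413} = \left(-31107 - \frac{1915}{7}\right) \left(- \frac{1}{6413}\right) = \left(- \frac{219664}{7}\right) \left(- \frac{1}{6413}\right) = \frac{219664}{44891}$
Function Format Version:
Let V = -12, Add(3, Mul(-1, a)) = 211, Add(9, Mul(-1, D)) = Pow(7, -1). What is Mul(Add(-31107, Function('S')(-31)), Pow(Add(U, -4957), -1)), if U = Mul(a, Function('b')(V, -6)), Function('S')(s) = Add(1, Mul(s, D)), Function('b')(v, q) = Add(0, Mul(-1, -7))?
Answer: Rational(219664, 44891) ≈ 4.8933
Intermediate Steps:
D = Rational(62, 7) (D = Add(9, Mul(-1, Pow(7, -1))) = Add(9, Mul(-1, Rational(1, 7))) = Add(9, Rational(-1, 7)) = Rational(62, 7) ≈ 8.8571)
a = -208 (a = Add(3, Mul(-1, 211)) = Add(3, -211) = -208)
Function('b')(v, q) = 7 (Function('b')(v, q) = Add(0, 7) = 7)
Function('S')(s) = Add(1, Mul(Rational(62, 7), s)) (Function('S')(s) = Add(1, Mul(s, Rational(62, 7))) = Add(1, Mul(Rational(62, 7), s)))
U = -1456 (U = Mul(-208, 7) = -1456)
Mul(Add(-31107, Function('S')(-31)), Pow(Add(U, -4957), -1)) = Mul(Add(-31107, Add(1, Mul(Rational(62, 7), -31))), Pow(Add(-1456, -4957), -1)) = Mul(Add(-31107, Add(1, Rational(-1922, 7))), Pow(-6413, -1)) = Mul(Add(-31107, Rational(-1915, 7)), Rational(-1, 6413)) = Mul(Rational(-219664, 7), Rational(-1, 6413)) = Rational(219664, 44891)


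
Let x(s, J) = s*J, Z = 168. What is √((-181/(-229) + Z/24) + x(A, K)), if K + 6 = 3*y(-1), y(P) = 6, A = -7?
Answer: 2*I*√999127/229 ≈ 8.7298*I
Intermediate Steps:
K = 12 (K = -6 + 3*6 = -6 + 18 = 12)
x(s, J) = J*s
√((-181/(-229) + Z/24) + x(A, K)) = √((-181/(-229) + 168/24) + 12*(-7)) = √((-181*(-1/229) + 168*(1/24)) - 84) = √((181/229 + 7) - 84) = √(1784/229 - 84) = √(-17452/229) = 2*I*√999127/229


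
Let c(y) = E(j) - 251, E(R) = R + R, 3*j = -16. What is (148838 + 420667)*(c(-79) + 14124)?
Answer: 7894668145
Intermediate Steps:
j = -16/3 (j = (⅓)*(-16) = -16/3 ≈ -5.3333)
E(R) = 2*R
c(y) = -785/3 (c(y) = 2*(-16/3) - 251 = -32/3 - 251 = -785/3)
(148838 + 420667)*(c(-79) + 14124) = (148838 + 420667)*(-785/3 + 14124) = 569505*(41587/3) = 7894668145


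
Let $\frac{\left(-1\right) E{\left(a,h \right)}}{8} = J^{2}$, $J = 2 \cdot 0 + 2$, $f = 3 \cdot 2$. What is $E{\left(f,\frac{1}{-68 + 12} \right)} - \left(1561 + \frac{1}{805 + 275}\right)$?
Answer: $- \frac{1720441}{1080} \approx -1593.0$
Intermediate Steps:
$f = 6$
$J = 2$ ($J = 0 + 2 = 2$)
$E{\left(a,h \right)} = -32$ ($E{\left(a,h \right)} = - 8 \cdot 2^{2} = \left(-8\right) 4 = -32$)
$E{\left(f,\frac{1}{-68 + 12} \right)} - \left(1561 + \frac{1}{805 + 275}\right) = -32 - \left(1561 + \frac{1}{805 + 275}\right) = -32 - \frac{1685881}{1080} = - \frac{1720441}{1080}$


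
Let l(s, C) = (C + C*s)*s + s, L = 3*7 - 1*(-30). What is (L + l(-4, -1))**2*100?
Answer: 122500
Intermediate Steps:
L = 51 (L = 21 + 30 = 51)
l(s, C) = s + s*(C + C*s) (l(s, C) = s*(C + C*s) + s = s + s*(C + C*s))
(L + l(-4, -1))**2*100 = (51 - 4*(1 - 1 - 1*(-4)))**2*100 = (51 - 4*(1 - 1 + 4))**2*100 = (51 - 4*4)**2*100 = (51 - 16)**2*100 = 35**2*100 = 1225*100 = 122500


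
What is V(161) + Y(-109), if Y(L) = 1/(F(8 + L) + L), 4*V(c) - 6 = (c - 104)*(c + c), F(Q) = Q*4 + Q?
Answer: 2818259/614 ≈ 4590.0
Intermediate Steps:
F(Q) = 5*Q (F(Q) = 4*Q + Q = 5*Q)
V(c) = 3/2 + c*(-104 + c)/2 (V(c) = 3/2 + ((c - 104)*(c + c))/4 = 3/2 + ((-104 + c)*(2*c))/4 = 3/2 + (2*c*(-104 + c))/4 = 3/2 + c*(-104 + c)/2)
Y(L) = 1/(40 + 6*L) (Y(L) = 1/(5*(8 + L) + L) = 1/((40 + 5*L) + L) = 1/(40 + 6*L))
V(161) + Y(-109) = (3/2 + (½)*161² - 52*161) + 1/(2*(20 + 3*(-109))) = (3/2 + (½)*25921 - 8372) + 1/(2*(20 - 327)) = (3/2 + 25921/2 - 8372) + (½)/(-307) = 4590 + (½)*(-1/307) = 4590 - 1/614 = 2818259/614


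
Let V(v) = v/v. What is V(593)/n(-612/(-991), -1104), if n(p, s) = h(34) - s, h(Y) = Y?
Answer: 1/1138 ≈ 0.00087873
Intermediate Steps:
V(v) = 1
n(p, s) = 34 - s
V(593)/n(-612/(-991), -1104) = 1/(34 - 1*(-1104)) = 1/(34 + 1104) = 1/1138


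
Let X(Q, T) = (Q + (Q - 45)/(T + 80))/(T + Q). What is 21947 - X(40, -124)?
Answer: 81117877/3696 ≈ 21947.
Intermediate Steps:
X(Q, T) = (Q + (-45 + Q)/(80 + T))/(Q + T)
21947 - X(40, -124) = 21947 - (-45 + 81*40 + 40*(-124))/((-124)² + 80*40 + 80*(-124) + 40*(-124)) = 21947 - (-45 + 3240 - 4960)/(15376 + 3200 - 9920 - 4960) = 21947 - (-1765)/3696 = 21947 - 1*(-1765/3696) = 21947 + 1765/3696 = 81117877/3696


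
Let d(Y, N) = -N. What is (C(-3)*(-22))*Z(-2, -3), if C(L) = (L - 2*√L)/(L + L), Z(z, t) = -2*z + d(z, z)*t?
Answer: 22 + 44*I*√3/3 ≈ 22.0 + 25.403*I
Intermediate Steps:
Z(z, t) = -2*z - t*z (Z(z, t) = -2*z + (-z)*t = -2*z - t*z)
C(L) = (L - 2*√L)/(2*L) (C(L) = (L - 2*√L)/((2*L)) = (L - 2*√L)*(1/(2*L)) = (L - 2*√L)/(2*L))
(C(-3)*(-22))*Z(-2, -3) = ((½ - 1/√(-3))*(-22))*(-2*(-2 - 1*(-3))) = ((½ - (-1)*I*√3/3)*(-22))*(-2*(-2 + 3)) = ((½ + I*√3/3)*(-22))*(-2*1) = (-11 - 22*I*√3/3)*(-2) = 22 + 44*I*√3/3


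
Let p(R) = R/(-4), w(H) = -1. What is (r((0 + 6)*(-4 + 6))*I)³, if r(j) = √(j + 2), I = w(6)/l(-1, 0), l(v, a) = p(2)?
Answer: 112*√14 ≈ 419.07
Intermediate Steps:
p(R) = -R/4 (p(R) = R*(-¼) = -R/4)
l(v, a) = -½ (l(v, a) = -¼*2 = -½)
I = 2 (I = -1/(-½) = -1*(-2) = 2)
r(j) = √(2 + j)
(r((0 + 6)*(-4 + 6))*I)³ = (√(2 + (0 + 6)*(-4 + 6))*2)³ = (√(2 + 6*2)*2)³ = (√(2 + 12)*2)³ = (√14*2)³ = (2*√14)³ = 112*√14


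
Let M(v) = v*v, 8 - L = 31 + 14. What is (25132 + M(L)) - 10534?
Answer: 15967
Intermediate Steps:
L = -37 (L = 8 - (31 + 14) = 8 - 1*45 = 8 - 45 = -37)
M(v) = v²
(25132 + M(L)) - 10534 = (25132 + (-37)²) - 10534 = (25132 + 1369) - 10534 = 26501 - 10534 = 15967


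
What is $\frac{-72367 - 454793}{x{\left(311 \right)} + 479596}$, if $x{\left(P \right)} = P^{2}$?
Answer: $- \frac{527160}{576317} \approx -0.91471$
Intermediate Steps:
$\frac{-72367 - 454793}{x{\left(311 \right)} + 479596} = \frac{-72367 - 454793}{311^{2} + 479596} = - \frac{527160}{96721 + 479596} = - \frac{527160}{576317}$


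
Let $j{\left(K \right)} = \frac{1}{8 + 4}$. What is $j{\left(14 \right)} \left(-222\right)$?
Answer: $- \frac{37}{2} \approx -18.5$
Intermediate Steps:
$j{\left(K \right)} = \frac{1}{12}$
$j{\left(14 \right)} \left(-222\right) = \frac{1}{12} \left(-222\right) = - \frac{37}{2}$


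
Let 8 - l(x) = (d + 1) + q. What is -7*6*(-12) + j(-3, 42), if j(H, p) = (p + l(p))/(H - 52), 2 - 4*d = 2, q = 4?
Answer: 5535/11 ≈ 503.18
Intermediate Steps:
d = 0 (d = ½ - ¼*2 = ½ - ½ = 0)
l(x) = 3 (l(x) = 8 - ((0 + 1) + 4) = 8 - (1 + 4) = 8 - 1*5 = 8 - 5 = 3)
j(H, p) = (3 + p)/(-52 + H) (j(H, p) = (p + 3)/(H - 52) = (3 + p)/(-52 + H))
-7*6*(-12) + j(-3, 42) = -7*6*(-12) + (3 + 42)/(-52 - 3) = -42*(-12) + 45/(-55) = 504 - 1/55*45 = 504 - 9/11 = 5535/11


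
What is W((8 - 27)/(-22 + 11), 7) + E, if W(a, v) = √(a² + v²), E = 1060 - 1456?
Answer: -396 + √6290/11 ≈ -388.79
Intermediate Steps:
E = -396
W((8 - 27)/(-22 + 11), 7) + E = √(((8 - 27)/(-22 + 11))² + 7²) - 396 = √((-19/(-11))² + 49) - 396 = √((-19*(-1/11))² + 49) - 396 = √((19/11)² + 49) - 396 = √(361/121 + 49) - 396 = √(6290/121) - 396 = √6290/11 - 396 = -396 + √6290/11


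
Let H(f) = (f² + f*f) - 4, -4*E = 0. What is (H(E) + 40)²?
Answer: 1296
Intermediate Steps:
E = 0 (E = -¼*0 = 0)
H(f) = -4 + 2*f² (H(f) = (f² + f²) - 4 = 2*f² - 4 = -4 + 2*f²)
(H(E) + 40)² = ((-4 + 2*0²) + 40)² = ((-4 + 2*0) + 40)² = ((-4 + 0) + 40)² = (-4 + 40)² = 36² = 1296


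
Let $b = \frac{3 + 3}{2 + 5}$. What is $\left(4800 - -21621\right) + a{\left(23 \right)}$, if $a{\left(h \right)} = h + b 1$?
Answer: $\frac{185114}{7} \approx 26445.0$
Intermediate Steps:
$b = \frac{6}{7} \approx 0.85714$
$a{\left(h \right)} = \frac{6}{7} + h$ ($a{\left(h \right)} = h + \frac{6}{7} \cdot 1 = h + \frac{6}{7} = \frac{6}{7} + h$)
$\left(4800 - -21621\right) + a{\left(23 \right)} = \left(4800 - -21621\right) + \left(\frac{6}{7} + 23\right) = \left(4800 + 21621\right) + \frac{167}{7} = 26421 + \frac{167}{7} = \frac{185114}{7}$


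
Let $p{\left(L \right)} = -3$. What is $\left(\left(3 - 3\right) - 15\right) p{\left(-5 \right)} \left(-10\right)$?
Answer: $-450$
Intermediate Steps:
$\left(\left(3 - 3\right) - 15\right) p{\left(-5 \right)} \left(-10\right) = \left(\left(3 - 3\right) - 15\right) \left(-3\right) \left(-10\right) = \left(0 - 15\right) \left(-3\right) \left(-10\right) = \left(-15\right) \left(-3\right) \left(-10\right) = 45 \left(-10\right) = -450$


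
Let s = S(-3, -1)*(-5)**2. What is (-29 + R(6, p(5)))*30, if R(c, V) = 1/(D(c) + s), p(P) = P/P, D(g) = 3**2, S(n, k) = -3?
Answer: -9575/11 ≈ -870.45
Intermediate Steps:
D(g) = 9
p(P) = 1
s = -75 (s = -3*(-5)**2 = -3*25 = -75)
R(c, V) = -1/66 (R(c, V) = 1/(9 - 75) = 1/(-66) = -1/66)
(-29 + R(6, p(5)))*30 = (-29 - 1/66)*30 = -1915/66*30 = -9575/11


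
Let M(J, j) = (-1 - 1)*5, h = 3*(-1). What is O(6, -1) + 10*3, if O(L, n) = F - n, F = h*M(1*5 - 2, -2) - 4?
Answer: 57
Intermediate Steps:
h = -3
M(J, j) = -10 (M(J, j) = -2*5 = -10)
F = 26 (F = -3*(-10) - 4 = 30 - 4 = 26)
O(L, n) = 26 - n
O(6, -1) + 10*3 = (26 - 1*(-1)) + 10*3 = (26 + 1) + 30 = 27 + 30 = 57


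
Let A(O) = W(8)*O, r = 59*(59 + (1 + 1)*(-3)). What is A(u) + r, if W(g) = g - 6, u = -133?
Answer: 2861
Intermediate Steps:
W(g) = -6 + g
r = 3127 (r = 59*(59 + 2*(-3)) = 59*(59 - 6) = 59*53 = 3127)
A(O) = 2*O (A(O) = (-6 + 8)*O = 2*O)
A(u) + r = 2*(-133) + 3127 = -266 + 3127 = 2861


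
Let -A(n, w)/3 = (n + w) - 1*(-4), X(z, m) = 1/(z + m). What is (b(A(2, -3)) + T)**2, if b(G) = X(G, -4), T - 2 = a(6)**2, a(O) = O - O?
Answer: 625/169 ≈ 3.6982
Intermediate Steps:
a(O) = 0
T = 2 (T = 2 + 0**2 = 2 + 0 = 2)
X(z, m) = 1/(m + z)
A(n, w) = -12 - 3*n - 3*w (A(n, w) = -3*((n + w) - 1*(-4)) = -3*((n + w) + 4) = -3*(4 + n + w) = -12 - 3*n - 3*w)
b(G) = 1/(-4 + G)
(b(A(2, -3)) + T)**2 = (1/(-4 + (-12 - 3*2 - 3*(-3))) + 2)**2 = (1/(-4 + (-12 - 6 + 9)) + 2)**2 = (1/(-4 - 9) + 2)**2 = (1/(-13) + 2)**2 = (-1/13 + 2)**2 = (25/13)**2 = 625/169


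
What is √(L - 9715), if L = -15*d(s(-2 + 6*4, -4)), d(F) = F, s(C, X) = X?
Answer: I*√9655 ≈ 98.26*I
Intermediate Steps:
L = 60 (L = -15*(-4) = 60)
√(L - 9715) = √(60 - 9715) = √(-9655) = I*√9655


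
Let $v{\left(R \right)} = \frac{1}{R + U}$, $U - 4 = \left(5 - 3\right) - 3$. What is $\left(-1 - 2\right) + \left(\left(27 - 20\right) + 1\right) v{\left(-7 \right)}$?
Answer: $-5$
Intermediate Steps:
$U = 3$ ($U = 4 + \left(\left(5 - 3\right) - 3\right) = 4 + \left(2 - 3\right) = 4 - 1 = 3$)
$v{\left(R \right)} = \frac{1}{3 + R}$ ($v{\left(R \right)} = \frac{1}{R + 3} = \frac{1}{3 + R}$)
$\left(-1 - 2\right) + \left(\left(27 - 20\right) + 1\right) v{\left(-7 \right)} = \left(-1 - 2\right) + \frac{\left(27 - 20\right) + 1}{3 - 7} = \left(-1 - 2\right) + \frac{\left(27 - 20\right) + 1}{-4} = -3 + \left(\left(27 - 20\right) + 1\right) \left(- \frac{1}{4}\right) = -3 + \left(7 + 1\right) \left(- \frac{1}{4}\right) = -3 + 8 \left(- \frac{1}{4}\right) = -3 - 2 = -5$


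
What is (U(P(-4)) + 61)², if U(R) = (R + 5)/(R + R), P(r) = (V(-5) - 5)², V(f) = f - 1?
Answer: 55413136/14641 ≈ 3784.8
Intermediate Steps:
V(f) = -1 + f
P(r) = 121 (P(r) = ((-1 - 5) - 5)² = (-6 - 5)² = (-11)² = 121)
U(R) = (5 + R)/(2*R) (U(R) = (5 + R)/((2*R)) = (5 + R)*(1/(2*R)) = (5 + R)/(2*R))
(U(P(-4)) + 61)² = ((½)*(5 + 121)/121 + 61)² = ((½)*(1/121)*126 + 61)² = (63/121 + 61)² = (7444/121)² = 55413136/14641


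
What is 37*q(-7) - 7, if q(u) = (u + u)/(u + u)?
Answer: 30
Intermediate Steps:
q(u) = 1 (q(u) = (2*u)/((2*u)) = (2*u)*(1/(2*u)) = 1)
37*q(-7) - 7 = 37*1 - 7 = 37 - 7 = 30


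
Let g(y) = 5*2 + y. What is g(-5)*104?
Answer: 520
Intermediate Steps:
g(y) = 10 + y
g(-5)*104 = (10 - 5)*104 = 5*104 = 520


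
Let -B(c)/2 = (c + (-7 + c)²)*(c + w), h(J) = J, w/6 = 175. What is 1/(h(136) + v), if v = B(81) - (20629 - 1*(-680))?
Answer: -1/12591107 ≈ -7.9421e-8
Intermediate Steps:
w = 1050 (w = 6*175 = 1050)
B(c) = -2*(1050 + c)*(c + (-7 + c)²) (B(c) = -2*(c + (-7 + c)²)*(c + 1050) = -2*(c + (-7 + c)²)*(1050 + c) = -2*(1050 + c)*(c + (-7 + c)²))
v = -12591243 (v = (-102900 - 2074*81² - 2*81³ + 27202*81) - (20629 - 1*(-680)) = (-102900 - 2074*6561 - 2*531441 + 2203362) - (20629 + 680) = (-102900 - 13607514 - 1062882 + 2203362) - 1*21309 = -12569934 - 21309 = -12591243)
1/(h(136) + v) = 1/(136 - 12591243) = 1/(-12591107) = -1/12591107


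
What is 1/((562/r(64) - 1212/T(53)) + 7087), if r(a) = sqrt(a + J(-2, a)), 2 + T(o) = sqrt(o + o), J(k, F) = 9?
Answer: 73*(-2 + sqrt(106))/(-88476 + (-2 + sqrt(106))*(517351 + 562*sqrt(73))) ≈ 0.00014272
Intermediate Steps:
T(o) = -2 + sqrt(2)*sqrt(o) (T(o) = -2 + sqrt(o + o) = -2 + sqrt(2*o) = -2 + sqrt(2)*sqrt(o))
r(a) = sqrt(9 + a) (r(a) = sqrt(a + 9) = sqrt(9 + a))
1/((562/r(64) - 1212/T(53)) + 7087) = 1/((562/(sqrt(9 + 64)) - 1212/(-2 + sqrt(2)*sqrt(53))) + 7087) = 1/((562/(sqrt(73)) - 1212/(-2 + sqrt(106))) + 7087) = 1/((562*(sqrt(73)/73) - 1212/(-2 + sqrt(106))) + 7087) = 1/((562*sqrt(73)/73 - 1212/(-2 + sqrt(106))) + 7087) = 1/((-1212/(-2 + sqrt(106)) + 562*sqrt(73)/73) + 7087) = 1/(7087 - 1212/(-2 + sqrt(106)) + 562*sqrt(73)/73)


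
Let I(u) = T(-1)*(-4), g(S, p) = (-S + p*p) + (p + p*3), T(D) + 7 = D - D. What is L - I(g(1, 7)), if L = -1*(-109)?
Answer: 81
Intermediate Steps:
T(D) = -7 (T(D) = -7 + (D - D) = -7 + 0 = -7)
g(S, p) = p² - S + 4*p (g(S, p) = (-S + p²) + (p + 3*p) = (p² - S) + 4*p = p² - S + 4*p)
I(u) = 28 (I(u) = -7*(-4) = 28)
L = 109
L - I(g(1, 7)) = 109 - 1*28 = 109 - 28 = 81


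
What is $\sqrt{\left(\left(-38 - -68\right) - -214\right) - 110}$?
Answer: $\sqrt{134} \approx 11.576$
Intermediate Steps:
$\sqrt{\left(\left(-38 - -68\right) - -214\right) - 110} = \sqrt{\left(\left(-38 + 68\right) + 214\right) - 110} = \sqrt{\left(30 + 214\right) - 110} = \sqrt{244 - 110} = \sqrt{134}$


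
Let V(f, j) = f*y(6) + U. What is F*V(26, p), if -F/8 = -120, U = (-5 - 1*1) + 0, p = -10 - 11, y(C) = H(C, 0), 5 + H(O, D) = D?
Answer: -130560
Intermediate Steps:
H(O, D) = -5 + D
y(C) = -5 (y(C) = -5 + 0 = -5)
p = -21
U = -6 (U = (-5 - 1) + 0 = -6 + 0 = -6)
V(f, j) = -6 - 5*f (V(f, j) = f*(-5) - 6 = -5*f - 6 = -6 - 5*f)
F = 960 (F = -8*(-120) = 960)
F*V(26, p) = 960*(-6 - 5*26) = 960*(-6 - 130) = 960*(-136) = -130560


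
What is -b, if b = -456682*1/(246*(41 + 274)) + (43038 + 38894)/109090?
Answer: 434705287/84533841 ≈ 5.1424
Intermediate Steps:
b = -434705287/84533841 (b = -456682/(246*315) + 81932*(1/109090) = -456682/77490 + 40966/54545 = -456682*1/77490 + 40966/54545 = -228341/38745 + 40966/54545 = -434705287/84533841 ≈ -5.1424)
-b = -1*(-434705287/84533841) = 434705287/84533841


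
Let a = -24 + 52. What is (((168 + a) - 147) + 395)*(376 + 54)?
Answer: 190920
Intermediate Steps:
a = 28
(((168 + a) - 147) + 395)*(376 + 54) = (((168 + 28) - 147) + 395)*(376 + 54) = ((196 - 147) + 395)*430 = (49 + 395)*430 = 444*430 = 190920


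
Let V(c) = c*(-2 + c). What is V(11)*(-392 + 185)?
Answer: -20493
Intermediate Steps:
V(11)*(-392 + 185) = (11*(-2 + 11))*(-392 + 185) = (11*9)*(-207) = 99*(-207) = -20493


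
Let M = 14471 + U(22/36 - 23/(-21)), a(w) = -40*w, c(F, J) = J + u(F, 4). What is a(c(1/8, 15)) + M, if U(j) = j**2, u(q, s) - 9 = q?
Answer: 214467481/15876 ≈ 13509.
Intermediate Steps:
u(q, s) = 9 + q
c(F, J) = 9 + F + J (c(F, J) = J + (9 + F) = 9 + F + J)
M = 229787821/15876 (M = 14471 + (22/36 - 23/(-21))**2 = 14471 + (22*(1/36) - 23*(-1/21))**2 = 14471 + (11/18 + 23/21)**2 = 14471 + (215/126)**2 = 14471 + 46225/15876 = 229787821/15876 ≈ 14474.)
a(c(1/8, 15)) + M = -40*(9 + 1/8 + 15) + 229787821/15876 = -40*193/8 + 229787821/15876 = -965 + 229787821/15876 = 214467481/15876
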